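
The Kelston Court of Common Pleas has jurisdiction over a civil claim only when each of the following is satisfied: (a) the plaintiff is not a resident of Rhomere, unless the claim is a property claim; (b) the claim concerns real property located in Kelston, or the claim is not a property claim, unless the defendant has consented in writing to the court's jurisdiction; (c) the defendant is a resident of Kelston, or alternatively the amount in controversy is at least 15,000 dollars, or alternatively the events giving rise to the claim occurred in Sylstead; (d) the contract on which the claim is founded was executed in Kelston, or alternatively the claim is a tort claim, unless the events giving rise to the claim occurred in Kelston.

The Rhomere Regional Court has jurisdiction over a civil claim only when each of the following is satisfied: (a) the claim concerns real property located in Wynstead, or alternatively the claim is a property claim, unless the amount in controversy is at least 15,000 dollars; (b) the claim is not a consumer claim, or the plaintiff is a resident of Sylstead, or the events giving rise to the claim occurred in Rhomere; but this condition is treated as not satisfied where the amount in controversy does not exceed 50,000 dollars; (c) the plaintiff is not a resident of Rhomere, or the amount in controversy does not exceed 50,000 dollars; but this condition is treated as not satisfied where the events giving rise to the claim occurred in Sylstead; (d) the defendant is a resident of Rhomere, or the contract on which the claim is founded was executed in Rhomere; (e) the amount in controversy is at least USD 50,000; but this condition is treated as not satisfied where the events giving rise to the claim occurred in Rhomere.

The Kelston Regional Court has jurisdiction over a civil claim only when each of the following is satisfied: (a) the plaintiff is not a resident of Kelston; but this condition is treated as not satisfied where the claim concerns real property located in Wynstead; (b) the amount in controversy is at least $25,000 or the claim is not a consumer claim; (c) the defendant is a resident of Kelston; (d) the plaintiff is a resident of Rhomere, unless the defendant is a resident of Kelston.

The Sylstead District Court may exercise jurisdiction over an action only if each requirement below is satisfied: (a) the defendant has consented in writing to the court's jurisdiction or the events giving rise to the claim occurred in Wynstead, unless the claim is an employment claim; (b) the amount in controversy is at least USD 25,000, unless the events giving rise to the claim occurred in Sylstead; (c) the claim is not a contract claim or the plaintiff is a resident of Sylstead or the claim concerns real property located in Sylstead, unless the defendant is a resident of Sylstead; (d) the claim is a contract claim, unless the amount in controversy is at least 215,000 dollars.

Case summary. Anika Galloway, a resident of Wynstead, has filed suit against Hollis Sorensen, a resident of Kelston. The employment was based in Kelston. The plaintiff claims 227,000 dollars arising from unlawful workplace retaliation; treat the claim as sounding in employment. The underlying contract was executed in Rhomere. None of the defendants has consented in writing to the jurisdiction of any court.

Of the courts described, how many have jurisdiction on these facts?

4

The Kelston Court of Common Pleas:
  (a) The plaintiff resides in Wynstead, which is not Rhomere. Condition met.
  (b) The claim is an employment claim, not a property claim — that alternative is enough. Satisfied.
  (c) The defendant resides in Kelston, which satisfies one of the alternatives. Condition met.
  (d) The contract was executed in Rhomere, not Kelston; the claim is an employment claim, not a tort claim — none of the alternatives is met. But the operative events occurred in Kelston, and the 'unless' clause therefore excuses the requirement. Condition met.
  → All conditions met; jurisdiction exists.
The Rhomere Regional Court:
  (a) The claim does not concern real property; the claim is an employment claim, not a property claim — none of the alternatives is met. The proviso rescues it, though: the amount in controversy is 227,000 dollars, which meets the 15,000 dollars floor. Satisfied.
  (b) The claim is an employment claim, not a consumer claim — that alternative is enough. The exception is not triggered, since the amount in controversy is USD 227,000, above the $50,000 ceiling. Condition met.
  (c) The plaintiff resides in Wynstead, which is not Rhomere, so this disjunct is met. The carve-out does not apply: the operative events occurred in Kelston, not Sylstead. Condition met.
  (d) The contract was executed in Rhomere — that alternative is enough. Satisfied.
  (e) The amount in controversy is 227,000 dollars, which meets the $50,000 floor. And the carve-out is inapplicable — the operative events occurred in Kelston, not Rhomere. Met.
  → The court has jurisdiction.
The Kelston Regional Court:
  (a) The plaintiff resides in Wynstead, which is not Kelston. The carve-out does not apply: the claim does not concern real property. Satisfied.
  (b) The amount in controversy is USD 227,000, which meets the 25,000 dollars floor, so this disjunct is met. Condition met.
  (c) The defendant resides in Kelston. Condition met.
  (d) The plaintiff resides in Wynstead, not Rhomere. But the defendant resides in Kelston, and the 'unless' clause therefore excuses the requirement. Satisfied.
  → Every requirement is satisfied — jurisdiction.
The Sylstead District Court:
  (a) No such written consent has been filed; the operative events occurred in Kelston, not Wynstead — none of the alternatives is met. However, the claim is an employment claim, so the 'unless' proviso supplies this condition. Met.
  (b) The amount in controversy is 227,000 dollars, which meets the $25,000 floor. Condition met.
  (c) The claim is an employment claim, not a contract claim — that alternative is enough. Condition met.
  (d) The claim is an employment claim, not a contract claim. However, the amount in controversy is USD 227,000, which meets the USD 215,000 floor, so the 'unless' proviso supplies this condition. Condition met.
  → Jurisdiction lies.
Courts with jurisdiction: the Kelston Court of Common Pleas, the Rhomere Regional Court, the Kelston Regional Court, the Sylstead District Court — 4 in total.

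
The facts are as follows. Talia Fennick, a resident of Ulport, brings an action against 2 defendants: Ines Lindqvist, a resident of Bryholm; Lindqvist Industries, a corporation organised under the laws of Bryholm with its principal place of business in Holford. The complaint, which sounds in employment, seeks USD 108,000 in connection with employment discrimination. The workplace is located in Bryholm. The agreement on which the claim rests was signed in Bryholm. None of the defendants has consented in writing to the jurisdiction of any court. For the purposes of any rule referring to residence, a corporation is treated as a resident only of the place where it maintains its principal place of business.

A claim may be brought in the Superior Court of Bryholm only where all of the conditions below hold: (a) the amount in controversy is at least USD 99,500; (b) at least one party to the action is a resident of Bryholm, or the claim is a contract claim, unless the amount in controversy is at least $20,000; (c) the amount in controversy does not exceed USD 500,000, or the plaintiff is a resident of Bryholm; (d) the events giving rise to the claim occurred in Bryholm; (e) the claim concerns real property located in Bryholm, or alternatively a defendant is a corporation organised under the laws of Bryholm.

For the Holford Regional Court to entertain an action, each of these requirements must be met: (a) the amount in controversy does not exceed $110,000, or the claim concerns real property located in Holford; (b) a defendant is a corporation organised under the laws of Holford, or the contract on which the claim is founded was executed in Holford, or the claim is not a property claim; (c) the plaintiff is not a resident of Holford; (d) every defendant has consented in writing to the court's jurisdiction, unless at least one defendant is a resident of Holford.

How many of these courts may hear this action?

The Superior Court of Bryholm:
  (a) The amount in controversy is 108,000 dollars, which meets the 99,500 dollars floor. Condition met.
  (b) Ines Lindqvist resides in Bryholm, so this disjunct is met. Met.
  (c) The amount in controversy is 108,000 dollars, within the 500,000 dollars ceiling, which satisfies one of the alternatives. Satisfied.
  (d) The operative events occurred in Bryholm. Satisfied.
  (e) Lindqvist Industries is organised under the laws of Bryholm, so one alternative holds. Condition met.
  → The court has jurisdiction.
The Holford Regional Court:
  (a) The amount in controversy is $108,000, within the 110,000 dollars ceiling, which satisfies one of the alternatives. Met.
  (b) The claim is an employment claim, not a property claim, so one alternative holds. Condition met.
  (c) The plaintiff resides in Ulport, which is not Holford. Met.
  (d) No such written consent has been filed. But Lindqvist Industries resides in Holford, and the 'unless' clause therefore excuses the requirement. Satisfied.
  → Jurisdiction lies.
Courts with jurisdiction: the Superior Court of Bryholm, the Holford Regional Court — 2 in total.

2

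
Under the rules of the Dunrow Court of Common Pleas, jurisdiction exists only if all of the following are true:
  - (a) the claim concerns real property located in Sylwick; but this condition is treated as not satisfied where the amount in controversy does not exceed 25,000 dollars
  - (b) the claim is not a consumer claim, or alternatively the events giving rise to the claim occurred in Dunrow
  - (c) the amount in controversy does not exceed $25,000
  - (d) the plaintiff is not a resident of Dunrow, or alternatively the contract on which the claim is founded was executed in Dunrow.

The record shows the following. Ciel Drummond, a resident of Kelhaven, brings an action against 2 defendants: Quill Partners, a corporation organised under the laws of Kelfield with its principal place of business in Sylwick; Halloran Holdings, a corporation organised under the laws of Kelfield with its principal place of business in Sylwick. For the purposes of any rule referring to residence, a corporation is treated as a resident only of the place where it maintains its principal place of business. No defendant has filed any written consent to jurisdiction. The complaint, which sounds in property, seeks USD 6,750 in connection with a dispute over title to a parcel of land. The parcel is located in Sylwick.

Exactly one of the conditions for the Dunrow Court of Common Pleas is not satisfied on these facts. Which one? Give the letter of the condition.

The Dunrow Court of Common Pleas:
  (a) The property lies in Sylwick. However, the amount in controversy is $6,750, within the USD 25,000 ceiling, which falls within the stated exception and so defeats the condition. Not met.
  (b) The claim is a property claim, not a consumer claim, so one alternative holds. Satisfied.
  (c) The amount in controversy is $6,750, within the 25,000 dollars ceiling. Condition met.
  (d) The plaintiff resides in Kelhaven, which is not Dunrow, which satisfies one of the alternatives. Met.
Only condition (a) fails.

(a)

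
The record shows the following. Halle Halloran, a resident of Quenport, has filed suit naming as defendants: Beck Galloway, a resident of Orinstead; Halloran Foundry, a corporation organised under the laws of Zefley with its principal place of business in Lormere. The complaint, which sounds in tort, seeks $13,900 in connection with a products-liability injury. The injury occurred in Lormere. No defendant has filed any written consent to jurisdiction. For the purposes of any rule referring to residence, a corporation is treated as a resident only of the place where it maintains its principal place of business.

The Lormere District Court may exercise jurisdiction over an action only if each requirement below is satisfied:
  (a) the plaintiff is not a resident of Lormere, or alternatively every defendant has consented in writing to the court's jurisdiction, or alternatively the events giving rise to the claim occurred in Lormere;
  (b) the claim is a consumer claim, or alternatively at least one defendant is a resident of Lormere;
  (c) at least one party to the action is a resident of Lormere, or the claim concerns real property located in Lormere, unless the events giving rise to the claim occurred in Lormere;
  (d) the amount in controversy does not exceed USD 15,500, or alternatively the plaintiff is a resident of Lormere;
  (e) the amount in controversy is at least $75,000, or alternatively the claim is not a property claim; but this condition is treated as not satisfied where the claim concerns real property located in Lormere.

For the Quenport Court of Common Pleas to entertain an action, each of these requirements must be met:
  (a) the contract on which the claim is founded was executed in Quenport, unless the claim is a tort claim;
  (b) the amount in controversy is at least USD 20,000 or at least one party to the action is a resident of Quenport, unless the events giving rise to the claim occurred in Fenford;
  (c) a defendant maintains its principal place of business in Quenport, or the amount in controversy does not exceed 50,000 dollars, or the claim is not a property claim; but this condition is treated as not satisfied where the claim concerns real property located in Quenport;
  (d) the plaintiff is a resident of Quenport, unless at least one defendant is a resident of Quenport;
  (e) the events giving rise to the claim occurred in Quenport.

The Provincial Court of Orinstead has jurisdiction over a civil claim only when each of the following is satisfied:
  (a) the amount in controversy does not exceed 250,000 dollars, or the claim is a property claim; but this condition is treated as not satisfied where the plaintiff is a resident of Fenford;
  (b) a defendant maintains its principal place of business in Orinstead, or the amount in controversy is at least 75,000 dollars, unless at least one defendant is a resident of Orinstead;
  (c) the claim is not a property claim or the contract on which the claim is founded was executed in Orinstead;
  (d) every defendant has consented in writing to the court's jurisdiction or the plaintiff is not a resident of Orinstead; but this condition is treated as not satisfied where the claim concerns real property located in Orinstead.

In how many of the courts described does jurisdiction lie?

2

The Lormere District Court:
  (a) The plaintiff resides in Quenport, which is not Lormere, which satisfies one of the alternatives. Met.
  (b) Halloran Foundry resides in Lormere, so one alternative holds. Satisfied.
  (c) Halloran Foundry resides in Lormere, so one alternative holds. Condition met.
  (d) The amount in controversy is USD 13,900, within the 15,500 dollars ceiling, which satisfies one of the alternatives. Met.
  (e) The claim is a tort claim, not a property claim, so this disjunct is met. The carve-out does not apply: the claim does not concern real property. Condition met.
  → The court has jurisdiction.
The Quenport Court of Common Pleas:
  (a) No contract (and hence no place of execution) is alleged. But the claim is a tort claim, and the 'unless' clause therefore excuses the requirement. Satisfied.
  (b) Halle Halloran resides in Quenport, so one alternative holds. Met.
  (c) The amount in controversy is 13,900 dollars, within the 50,000 dollars ceiling, so this disjunct is met. The carve-out does not apply: the claim does not concern real property. Satisfied.
  (d) The plaintiff resides in Quenport. Met.
  (e) The operative events occurred in Lormere, not Quenport. Not satisfied.
  → No jurisdiction.
The Provincial Court of Orinstead:
  (a) The amount in controversy is $13,900, within the 250,000 dollars ceiling, so one alternative holds. And the carve-out is inapplicable — the plaintiff resides in Quenport, not Fenford. Satisfied.
  (b) The corporate defendant(s) have their principal place of business in Lormere, not Orinstead; the amount in controversy is $13,900, below the $75,000 floor — every alternative fails. But Beck Galloway resides in Orinstead, and the 'unless' clause therefore excuses the requirement. Met.
  (c) The claim is a tort claim, not a property claim, so this disjunct is met. Satisfied.
  (d) The plaintiff resides in Quenport, which is not Orinstead, so one alternative holds. And the carve-out is inapplicable — the claim does not concern real property. Condition met.
  → Every requirement is satisfied — jurisdiction.
Courts with jurisdiction: the Lormere District Court, the Provincial Court of Orinstead — 2 in total.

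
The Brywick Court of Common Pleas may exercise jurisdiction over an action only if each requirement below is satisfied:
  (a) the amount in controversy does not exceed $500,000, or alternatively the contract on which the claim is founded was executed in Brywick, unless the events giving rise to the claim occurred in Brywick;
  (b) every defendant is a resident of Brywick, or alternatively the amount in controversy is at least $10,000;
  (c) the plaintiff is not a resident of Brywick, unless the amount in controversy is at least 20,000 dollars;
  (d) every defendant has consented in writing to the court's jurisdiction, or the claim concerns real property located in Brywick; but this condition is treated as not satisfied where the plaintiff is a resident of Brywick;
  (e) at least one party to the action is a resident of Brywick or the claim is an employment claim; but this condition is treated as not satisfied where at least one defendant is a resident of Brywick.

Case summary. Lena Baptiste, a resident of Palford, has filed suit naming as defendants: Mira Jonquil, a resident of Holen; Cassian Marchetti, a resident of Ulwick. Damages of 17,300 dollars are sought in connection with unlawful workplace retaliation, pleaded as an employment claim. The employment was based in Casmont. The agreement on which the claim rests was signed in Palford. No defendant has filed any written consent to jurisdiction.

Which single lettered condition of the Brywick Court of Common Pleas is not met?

The Brywick Court of Common Pleas:
  (a) The amount in controversy is $17,300, within the $500,000 ceiling, so this disjunct is met. Met.
  (b) The amount in controversy is $17,300, which meets the USD 10,000 floor, which satisfies one of the alternatives. Satisfied.
  (c) The plaintiff resides in Palford, which is not Brywick. Satisfied.
  (d) No such written consent has been filed; the claim does not concern real property — no alternative holds. Condition not met.
  (e) The claim is an employment claim, which satisfies one of the alternatives. And the carve-out is inapplicable — no defendant resides in Brywick (they reside in Holen, Ulwick). Condition met.
Only condition (d) fails.

(d)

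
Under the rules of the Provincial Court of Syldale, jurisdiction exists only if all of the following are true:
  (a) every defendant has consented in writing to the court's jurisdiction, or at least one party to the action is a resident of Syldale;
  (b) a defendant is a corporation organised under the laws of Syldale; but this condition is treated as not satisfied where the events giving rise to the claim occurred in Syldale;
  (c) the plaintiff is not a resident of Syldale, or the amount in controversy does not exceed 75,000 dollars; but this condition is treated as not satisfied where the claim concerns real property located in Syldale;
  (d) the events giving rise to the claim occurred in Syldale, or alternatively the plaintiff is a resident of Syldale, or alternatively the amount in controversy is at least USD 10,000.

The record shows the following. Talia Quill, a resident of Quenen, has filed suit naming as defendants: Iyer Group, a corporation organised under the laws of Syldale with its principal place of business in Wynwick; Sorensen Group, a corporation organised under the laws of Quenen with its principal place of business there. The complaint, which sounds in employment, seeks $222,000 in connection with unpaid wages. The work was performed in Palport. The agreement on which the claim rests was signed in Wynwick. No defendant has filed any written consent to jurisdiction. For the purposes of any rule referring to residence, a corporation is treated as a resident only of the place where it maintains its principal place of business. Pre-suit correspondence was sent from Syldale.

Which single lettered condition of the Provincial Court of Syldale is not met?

The Provincial Court of Syldale:
  (a) No such written consent has been filed; no party resides in Syldale — every alternative fails. Not satisfied.
  (b) Iyer Group is organised under the laws of Syldale. The carve-out does not apply: the operative events occurred in Palport, not Syldale. Condition met.
  (c) The plaintiff resides in Quenen, which is not Syldale — that alternative is enough. The exception is not triggered, since the claim does not concern real property. Met.
  (d) The amount in controversy is $222,000, which meets the USD 10,000 floor, which satisfies one of the alternatives. Satisfied.
Only condition (a) fails.

(a)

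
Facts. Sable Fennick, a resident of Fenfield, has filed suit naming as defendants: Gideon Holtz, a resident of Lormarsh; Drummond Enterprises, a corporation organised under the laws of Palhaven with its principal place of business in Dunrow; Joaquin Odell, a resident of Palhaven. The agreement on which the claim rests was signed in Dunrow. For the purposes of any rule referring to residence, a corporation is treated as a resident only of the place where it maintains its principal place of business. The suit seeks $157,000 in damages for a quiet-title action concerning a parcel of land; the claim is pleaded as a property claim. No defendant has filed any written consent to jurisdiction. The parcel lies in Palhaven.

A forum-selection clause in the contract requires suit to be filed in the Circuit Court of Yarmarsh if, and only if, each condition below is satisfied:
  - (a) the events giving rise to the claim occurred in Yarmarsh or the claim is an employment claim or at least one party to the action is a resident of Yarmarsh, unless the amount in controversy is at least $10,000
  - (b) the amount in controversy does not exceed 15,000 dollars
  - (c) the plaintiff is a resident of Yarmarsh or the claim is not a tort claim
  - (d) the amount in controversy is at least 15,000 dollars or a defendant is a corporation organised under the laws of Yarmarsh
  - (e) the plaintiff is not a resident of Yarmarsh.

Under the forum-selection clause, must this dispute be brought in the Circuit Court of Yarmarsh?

No

The Circuit Court of Yarmarsh:
  (a) The operative events occurred in Palhaven, not Yarmarsh; the claim is a property claim, not an employment claim; no party resides in Yarmarsh — none of the alternatives is met. The proviso rescues it, though: the amount in controversy is $157,000, which meets the USD 10,000 floor. Satisfied.
  (b) The amount in controversy is 157,000 dollars, above the $15,000 ceiling. Fails.
  (c) The claim is a property claim, not a tort claim, so one alternative holds. Satisfied.
  (d) The amount in controversy is USD 157,000, which meets the 15,000 dollars floor, which satisfies one of the alternatives. Met.
  (e) The plaintiff resides in Fenfield, which is not Yarmarsh. Condition met.
  → Forum clause is not triggered.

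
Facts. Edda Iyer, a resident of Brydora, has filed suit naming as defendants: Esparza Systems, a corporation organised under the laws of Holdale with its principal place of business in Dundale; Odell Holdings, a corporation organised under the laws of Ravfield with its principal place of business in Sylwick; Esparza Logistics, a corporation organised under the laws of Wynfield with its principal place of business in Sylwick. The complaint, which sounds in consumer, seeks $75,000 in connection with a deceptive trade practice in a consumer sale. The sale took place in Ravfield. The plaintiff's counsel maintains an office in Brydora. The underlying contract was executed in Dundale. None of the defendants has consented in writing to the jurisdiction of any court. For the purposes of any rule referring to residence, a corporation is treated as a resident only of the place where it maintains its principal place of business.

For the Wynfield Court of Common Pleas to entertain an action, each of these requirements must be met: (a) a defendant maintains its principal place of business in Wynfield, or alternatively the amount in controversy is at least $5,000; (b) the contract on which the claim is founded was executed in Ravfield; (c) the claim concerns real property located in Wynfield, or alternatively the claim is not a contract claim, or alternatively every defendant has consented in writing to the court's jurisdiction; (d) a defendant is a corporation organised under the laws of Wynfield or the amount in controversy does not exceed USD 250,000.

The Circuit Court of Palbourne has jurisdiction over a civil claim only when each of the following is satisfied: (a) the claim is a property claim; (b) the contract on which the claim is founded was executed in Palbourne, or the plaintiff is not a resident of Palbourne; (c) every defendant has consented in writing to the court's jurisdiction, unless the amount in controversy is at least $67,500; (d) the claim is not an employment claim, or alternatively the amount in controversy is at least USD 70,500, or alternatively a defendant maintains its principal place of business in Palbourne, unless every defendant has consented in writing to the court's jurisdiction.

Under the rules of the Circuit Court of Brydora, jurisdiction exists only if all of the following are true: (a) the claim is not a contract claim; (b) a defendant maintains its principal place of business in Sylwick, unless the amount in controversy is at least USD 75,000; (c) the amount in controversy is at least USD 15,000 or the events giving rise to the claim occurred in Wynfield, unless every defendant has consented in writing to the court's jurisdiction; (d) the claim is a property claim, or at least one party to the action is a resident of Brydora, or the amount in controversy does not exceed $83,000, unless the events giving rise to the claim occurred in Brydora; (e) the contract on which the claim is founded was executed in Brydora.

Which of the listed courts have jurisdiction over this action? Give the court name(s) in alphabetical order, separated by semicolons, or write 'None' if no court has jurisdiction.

None

The Wynfield Court of Common Pleas:
  (a) The amount in controversy is $75,000, which meets the 5,000 dollars floor, so one alternative holds. Met.
  (b) The contract was executed in Dundale, not Ravfield. Fails.
  (c) The claim is a consumer claim, not a contract claim, so one alternative holds. Met.
  (d) Esparza Logistics is organised under the laws of Wynfield, which satisfies one of the alternatives. Met.
  → No jurisdiction.
The Circuit Court of Palbourne:
  (a) The claim is a consumer claim, not a property claim. Not satisfied.
  (b) The plaintiff resides in Brydora, which is not Palbourne — that alternative is enough. Condition met.
  (c) No such written consent has been filed. But the amount in controversy is $75,000, which meets the 67,500 dollars floor, and the 'unless' clause therefore excuses the requirement. Satisfied.
  (d) The claim is a consumer claim, not an employment claim, so this disjunct is met. Condition met.
  → Not every requirement is met — no jurisdiction.
The Circuit Court of Brydora:
  (a) The claim is a consumer claim, not a contract claim. Condition met.
  (b) Odell Holdings has its principal place of business in Sylwick. Met.
  (c) The amount in controversy is $75,000, which meets the 15,000 dollars floor, so this disjunct is met. Satisfied.
  (d) Edda Iyer resides in Brydora, so one alternative holds. Met.
  (e) The contract was executed in Dundale, not Brydora. Condition not met.
  → The court lacks jurisdiction.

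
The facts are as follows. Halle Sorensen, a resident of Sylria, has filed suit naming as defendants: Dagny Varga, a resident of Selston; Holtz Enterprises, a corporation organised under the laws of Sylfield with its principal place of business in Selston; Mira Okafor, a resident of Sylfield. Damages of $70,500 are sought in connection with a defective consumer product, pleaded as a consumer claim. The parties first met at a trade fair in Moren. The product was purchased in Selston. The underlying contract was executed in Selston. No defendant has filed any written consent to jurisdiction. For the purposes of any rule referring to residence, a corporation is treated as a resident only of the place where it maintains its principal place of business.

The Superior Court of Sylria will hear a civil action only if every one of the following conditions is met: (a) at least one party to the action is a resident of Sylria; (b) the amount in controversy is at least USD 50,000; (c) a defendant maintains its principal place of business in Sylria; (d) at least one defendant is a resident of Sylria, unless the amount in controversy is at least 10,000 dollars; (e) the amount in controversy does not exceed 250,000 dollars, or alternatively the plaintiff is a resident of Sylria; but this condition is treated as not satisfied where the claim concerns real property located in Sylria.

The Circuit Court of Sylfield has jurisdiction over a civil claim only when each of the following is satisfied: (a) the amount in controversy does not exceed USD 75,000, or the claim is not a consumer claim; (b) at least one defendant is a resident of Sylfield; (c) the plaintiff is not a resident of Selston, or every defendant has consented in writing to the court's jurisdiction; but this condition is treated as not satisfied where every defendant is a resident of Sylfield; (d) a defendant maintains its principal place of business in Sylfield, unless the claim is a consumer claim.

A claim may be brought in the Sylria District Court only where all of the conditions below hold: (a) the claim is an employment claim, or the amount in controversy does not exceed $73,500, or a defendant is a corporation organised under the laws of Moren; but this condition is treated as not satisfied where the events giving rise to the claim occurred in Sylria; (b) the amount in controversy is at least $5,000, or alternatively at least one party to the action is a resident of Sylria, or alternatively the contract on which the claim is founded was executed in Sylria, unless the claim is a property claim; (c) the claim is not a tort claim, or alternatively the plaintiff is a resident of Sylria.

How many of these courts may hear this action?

2

The Superior Court of Sylria:
  (a) Halle Sorensen resides in Sylria. Satisfied.
  (b) The amount in controversy is USD 70,500, which meets the $50,000 floor. Met.
  (c) The corporate defendant(s) have their principal place of business in Selston, not Sylria. Fails.
  (d) No defendant resides in Sylria (they reside in Selston, Selston, Sylfield). But the amount in controversy is USD 70,500, which meets the 10,000 dollars floor, and the 'unless' clause therefore excuses the requirement. Satisfied.
  (e) The amount in controversy is 70,500 dollars, within the $250,000 ceiling, so this disjunct is met. And the carve-out is inapplicable — the claim does not concern real property. Condition met.
  → No jurisdiction.
The Circuit Court of Sylfield:
  (a) The amount in controversy is $70,500, within the $75,000 ceiling, which satisfies one of the alternatives. Satisfied.
  (b) Mira Okafor resides in Sylfield. Condition met.
  (c) The plaintiff resides in Sylria, which is not Selston, so this disjunct is met. And the carve-out is inapplicable — the defendants reside as follows — Dagny Varga in Selston, Holtz Enterprises in Selston, Mira Okafor in Sylfield — not all in Sylfield. Satisfied.
  (d) The corporate defendant(s) have their principal place of business in Selston, not Sylfield. But the claim is a consumer claim, and the 'unless' clause therefore excuses the requirement. Satisfied.
  → Every requirement is satisfied — jurisdiction.
The Sylria District Court:
  (a) The amount in controversy is 70,500 dollars, within the 73,500 dollars ceiling, so this disjunct is met. The carve-out does not apply: the operative events occurred in Selston, not Sylria. Satisfied.
  (b) The amount in controversy is $70,500, which meets the USD 5,000 floor, so this disjunct is met. Satisfied.
  (c) The claim is a consumer claim, not a tort claim, which satisfies one of the alternatives. Satisfied.
  → Jurisdiction lies.
Courts with jurisdiction: the Circuit Court of Sylfield, the Sylria District Court — 2 in total.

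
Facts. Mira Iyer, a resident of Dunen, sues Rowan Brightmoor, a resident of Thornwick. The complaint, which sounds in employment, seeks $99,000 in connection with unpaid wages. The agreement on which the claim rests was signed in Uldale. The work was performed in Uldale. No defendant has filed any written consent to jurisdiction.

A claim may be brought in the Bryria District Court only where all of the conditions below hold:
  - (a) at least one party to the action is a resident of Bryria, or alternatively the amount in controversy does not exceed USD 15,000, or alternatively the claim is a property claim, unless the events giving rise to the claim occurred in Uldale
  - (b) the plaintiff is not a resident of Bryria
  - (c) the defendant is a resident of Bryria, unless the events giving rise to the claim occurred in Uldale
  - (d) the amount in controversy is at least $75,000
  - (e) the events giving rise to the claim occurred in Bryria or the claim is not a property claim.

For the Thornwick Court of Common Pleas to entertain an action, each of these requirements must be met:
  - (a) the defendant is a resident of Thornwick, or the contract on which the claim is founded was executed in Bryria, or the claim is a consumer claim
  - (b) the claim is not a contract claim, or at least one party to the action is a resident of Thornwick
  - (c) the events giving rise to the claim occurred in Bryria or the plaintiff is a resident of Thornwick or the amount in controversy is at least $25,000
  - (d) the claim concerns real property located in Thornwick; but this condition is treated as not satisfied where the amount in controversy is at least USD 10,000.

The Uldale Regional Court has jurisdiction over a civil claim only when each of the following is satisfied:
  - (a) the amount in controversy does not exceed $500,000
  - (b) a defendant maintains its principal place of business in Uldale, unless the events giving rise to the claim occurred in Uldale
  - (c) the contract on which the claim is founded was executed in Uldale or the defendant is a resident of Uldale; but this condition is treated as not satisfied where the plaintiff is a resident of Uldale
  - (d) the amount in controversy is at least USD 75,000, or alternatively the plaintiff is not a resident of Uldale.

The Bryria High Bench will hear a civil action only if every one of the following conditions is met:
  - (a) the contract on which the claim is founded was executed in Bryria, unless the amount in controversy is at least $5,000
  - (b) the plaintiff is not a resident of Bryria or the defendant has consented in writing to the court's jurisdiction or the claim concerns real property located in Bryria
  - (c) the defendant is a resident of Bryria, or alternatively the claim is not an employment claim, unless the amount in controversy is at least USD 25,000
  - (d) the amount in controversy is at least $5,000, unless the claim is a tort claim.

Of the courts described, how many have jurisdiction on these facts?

3

The Bryria District Court:
  (a) No party resides in Bryria; the amount in controversy is USD 99,000, above the $15,000 ceiling; the claim is an employment claim, not a property claim — no alternative holds. However, the operative events occurred in Uldale, so the 'unless' proviso supplies this condition. Satisfied.
  (b) The plaintiff resides in Dunen, which is not Bryria. Met.
  (c) The defendant resides in Thornwick, not Bryria. However, the operative events occurred in Uldale, so the 'unless' proviso supplies this condition. Met.
  (d) The amount in controversy is 99,000 dollars, which meets the USD 75,000 floor. Satisfied.
  (e) The claim is an employment claim, not a property claim, so this disjunct is met. Satisfied.
  → Jurisdiction lies.
The Thornwick Court of Common Pleas:
  (a) The defendant resides in Thornwick, which satisfies one of the alternatives. Met.
  (b) The claim is an employment claim, not a contract claim, which satisfies one of the alternatives. Met.
  (c) The amount in controversy is $99,000, which meets the 25,000 dollars floor, so one alternative holds. Satisfied.
  (d) The claim does not concern real property. Not met.
  → No jurisdiction.
The Uldale Regional Court:
  (a) The amount in controversy is 99,000 dollars, within the $500,000 ceiling. Condition met.
  (b) No defendant is a corporation. However, the operative events occurred in Uldale, so the 'unless' proviso supplies this condition. Met.
  (c) The contract was executed in Uldale, so one alternative holds. And the carve-out is inapplicable — the plaintiff resides in Dunen, not Uldale. Satisfied.
  (d) The amount in controversy is 99,000 dollars, which meets the 75,000 dollars floor, so one alternative holds. Met.
  → Jurisdiction lies.
The Bryria High Bench:
  (a) The contract was executed in Uldale, not Bryria. But the amount in controversy is USD 99,000, which meets the 5,000 dollars floor, and the 'unless' clause therefore excuses the requirement. Condition met.
  (b) The plaintiff resides in Dunen, which is not Bryria, so this disjunct is met. Satisfied.
  (c) The defendant resides in Thornwick, not Bryria; the claim is an employment claim — none of the alternatives is met. But the amount in controversy is $99,000, which meets the 25,000 dollars floor, and the 'unless' clause therefore excuses the requirement. Met.
  (d) The amount in controversy is $99,000, which meets the 5,000 dollars floor. Met.
  → Every requirement is satisfied — jurisdiction.
Courts with jurisdiction: the Bryria District Court, the Uldale Regional Court, the Bryria High Bench — 3 in total.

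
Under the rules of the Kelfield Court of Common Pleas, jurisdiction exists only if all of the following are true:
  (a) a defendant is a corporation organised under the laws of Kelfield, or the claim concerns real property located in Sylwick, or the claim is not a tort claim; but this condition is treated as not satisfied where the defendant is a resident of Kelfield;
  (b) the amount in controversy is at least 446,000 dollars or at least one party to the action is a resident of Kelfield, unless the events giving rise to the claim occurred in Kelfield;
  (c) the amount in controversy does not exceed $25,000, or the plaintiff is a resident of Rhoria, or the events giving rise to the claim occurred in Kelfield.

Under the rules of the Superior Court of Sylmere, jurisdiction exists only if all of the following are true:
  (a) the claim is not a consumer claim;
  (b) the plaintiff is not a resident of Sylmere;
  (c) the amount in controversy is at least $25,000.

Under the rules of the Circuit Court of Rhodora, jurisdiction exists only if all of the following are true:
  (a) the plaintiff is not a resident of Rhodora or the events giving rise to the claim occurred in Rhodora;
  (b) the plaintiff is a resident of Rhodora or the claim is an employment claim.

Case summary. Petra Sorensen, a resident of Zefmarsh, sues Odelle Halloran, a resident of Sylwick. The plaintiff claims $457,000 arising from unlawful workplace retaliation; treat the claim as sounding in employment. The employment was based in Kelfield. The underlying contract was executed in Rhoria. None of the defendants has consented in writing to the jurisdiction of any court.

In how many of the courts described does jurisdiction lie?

3

The Kelfield Court of Common Pleas:
  (a) The claim is an employment claim, not a tort claim, so this disjunct is met. And the carve-out is inapplicable — the defendant resides in Sylwick, not Kelfield. Met.
  (b) The amount in controversy is $457,000, which meets the 446,000 dollars floor, which satisfies one of the alternatives. Condition met.
  (c) The operative events occurred in Kelfield — that alternative is enough. Met.
  → All conditions met; jurisdiction exists.
The Superior Court of Sylmere:
  (a) The claim is an employment claim, not a consumer claim. Met.
  (b) The plaintiff resides in Zefmarsh, which is not Sylmere. Satisfied.
  (c) The amount in controversy is $457,000, which meets the 25,000 dollars floor. Met.
  → Every requirement is satisfied — jurisdiction.
The Circuit Court of Rhodora:
  (a) The plaintiff resides in Zefmarsh, which is not Rhodora, so one alternative holds. Satisfied.
  (b) The claim is an employment claim — that alternative is enough. Condition met.
  → The court has jurisdiction.
Courts with jurisdiction: the Kelfield Court of Common Pleas, the Superior Court of Sylmere, the Circuit Court of Rhodora — 3 in total.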